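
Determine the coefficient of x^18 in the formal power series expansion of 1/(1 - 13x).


The geometric series identity gives 1/(1 - c x) = sum_{k>=0} c^k x^k, so the coefficient of x^k is c^k.
Here c = 13 and k = 18.
Computing: 13^18 = 112455406951957393129

112455406951957393129


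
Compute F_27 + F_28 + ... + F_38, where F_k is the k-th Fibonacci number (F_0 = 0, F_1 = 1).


Use the identity sum_{k=0}^{N} F_k = F_{N+2} - 1 (which follows from F_{k+2} - F_{k+1} = F_k). Then
sum_{k=27}^{38} F_k = (F_{40} - 1) - (F_{28} - 1) = F_{40} - F_{28}.
Computing: F_{40} = 102334155, F_{28} = 317811, so
Sum = 102334155 - 317811 = 102016344.

102016344


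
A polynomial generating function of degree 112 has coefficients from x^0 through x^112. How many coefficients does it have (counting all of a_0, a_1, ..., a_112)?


A polynomial of degree 112 takes the form a_0 + a_1 x + ... + a_112 x^112.
The number of coefficients is 112 + 1 = 113.

113


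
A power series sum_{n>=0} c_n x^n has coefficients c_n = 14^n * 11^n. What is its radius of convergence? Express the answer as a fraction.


By the root test (Cauchy-Hadamard), the radius is R = 1 / limsup_n |c_n|^(1/n).
Here |c_n|^(1/n) = (14^n * 11^n)^(1/n) = 14 * 11 = 154 for all n.
So R = 1/154 = 1/154.

1/154


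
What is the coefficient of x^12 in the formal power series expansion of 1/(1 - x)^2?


The expansion 1/(1 - x)^r = sum_{k>=0} C(k + r - 1, r - 1) x^k follows from the multiset / negative-binomial theorem (or from repeated differentiation of the geometric series).
For r = 2 and k = 12:
C(13, 1) = 6227020800 / (1 * 479001600) = 13.

13


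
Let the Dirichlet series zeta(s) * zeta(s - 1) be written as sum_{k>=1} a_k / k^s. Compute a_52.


Convolution gives a_k = sum_{d | k} d * 1 = sum_{d | k} d = sigma(k), the sum of positive divisors of k.
For k = 52, the divisors are 1, 2, 4, 13, 26, 52, so
sigma(52) = 1 + 2 + 4 + 13 + 26 + 52 = 98.

98


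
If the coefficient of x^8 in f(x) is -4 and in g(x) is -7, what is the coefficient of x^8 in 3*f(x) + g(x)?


Scalar multiplication scales coefficients: 3 * -4 = -12.
Then add the g coefficient: -12 + -7
= -19

-19


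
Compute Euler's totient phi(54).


phi(n) counts integers in [1, n] coprime to n. Using the multiplicative formula phi(n) = n * prod_{p | n} (1 - 1/p):
54 = 2 * 3^3, so
phi(54) = 54 * (1 - 1/2) * (1 - 1/3) = 18.

18


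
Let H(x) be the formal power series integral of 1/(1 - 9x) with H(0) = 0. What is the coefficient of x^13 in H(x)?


1/(1 - 9x) = sum_{k>=0} 9^k x^k. Integrating termwise with H(0) = 0:
H(x) = sum_{k>=0} 9^k x^(k+1) / (k+1) = sum_{m>=1} 9^(m-1) x^m / m.
For m = 13: 9^12/13 = 282429536481/13 = 282429536481/13.

282429536481/13


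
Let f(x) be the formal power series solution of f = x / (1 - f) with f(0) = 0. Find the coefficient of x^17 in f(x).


Apply Lagrange inversion: f = x * phi(f) with phi(t) = 1/(1 - t), so
[x^n] f = (1/n) [t^(n-1)] phi(t)^n = (1/n) [t^(n-1)] (1 - t)^(-n) = (1/n) C(2n - 2, n - 1) = C_{n-1}.
For n = 17: C_16 = C(32, 16) / 17 = 601080390/17 = 35357670 = 35357670.

35357670


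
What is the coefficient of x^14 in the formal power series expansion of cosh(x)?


The Maclaurin series is cosh(t) = sum_{m>=0} t^(2m) / (2m)!, so substituting t = x, only even powers of x are nonzero, with coefficient of x^(2m) equal to 1 / (2m)!.
For x^14 the coefficient is 1/14! = 1/87178291200 = 1/87178291200.

1/87178291200


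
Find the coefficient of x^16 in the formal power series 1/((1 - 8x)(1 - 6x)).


By partial fractions or Cauchy convolution:
The coefficient equals sum_{k=0}^{16} 8^k * 6^(16-k).
= 1117436577120256

1117436577120256


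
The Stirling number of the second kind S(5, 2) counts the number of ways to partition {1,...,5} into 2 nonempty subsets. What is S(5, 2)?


Using the explicit formula S(n,k) = (1/k!) sum_{j=0}^{k} (-1)^(k-j) C(k,j) j^n:
S(5, 2) = 15
Equivalently, S(n,k) is n! times the coefficient of x^n in the EGF (e^x - 1)^k / k!.

15


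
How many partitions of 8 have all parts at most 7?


Using the generating function (1-x)^(-1)(1-x^2)^(-1)...(1-x^7)^(-1),
the coefficient of x^8 counts these restricted partitions.
Result = 21

21


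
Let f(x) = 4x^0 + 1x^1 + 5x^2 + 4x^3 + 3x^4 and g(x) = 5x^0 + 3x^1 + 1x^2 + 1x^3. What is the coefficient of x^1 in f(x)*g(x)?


Cauchy product at x^1:
4*3 + 1*5
= 17

17


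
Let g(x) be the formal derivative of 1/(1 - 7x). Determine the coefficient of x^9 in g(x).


Differentiate termwise: d/dx sum_{k>=0} 7^k x^k = sum_{k>=1} k 7^k x^(k-1) = sum_{j>=0} (j+1) 7^(j+1) x^j.
Equivalently, d/dx [1/(1 - 7x)] = 7/(1 - 7x)^2.
For j = 9: 10 * 7^10 = 10 * 282475249 = 2824752490.

2824752490


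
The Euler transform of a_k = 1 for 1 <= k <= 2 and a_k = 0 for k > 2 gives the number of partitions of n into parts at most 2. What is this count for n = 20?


Partitions of 20 into parts at most 2:
Using generating function (1-x)^(-1)(1-x^2)^(-1),
the coefficient of x^20 = 11

11


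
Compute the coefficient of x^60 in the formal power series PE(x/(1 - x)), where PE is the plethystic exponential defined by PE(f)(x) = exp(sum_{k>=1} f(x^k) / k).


For f(x) = x/(1 - x) we have
sum_{k>=1} f(x^k) / k = sum_{k>=1} (1/k) * x^k / (1 - x^k) = sum_{k, m >= 1} x^(k m) / k,
which after exponentiating simplifies to
PE(x/(1 - x)) = prod_{k>=1} 1 / (1 - x^k).
This is the generating function for the partition function p(n), so the coefficient of x^60 is p(60).
Computing p(60) by dynamic programming over parts 1, 2, ..., 60: p(60) = 966467.

966467


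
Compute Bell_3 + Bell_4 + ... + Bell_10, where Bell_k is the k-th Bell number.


Recall Bell_k counts set partitions of a k-set (with Bell_0 = 1 by convention).
Bell_3 through Bell_10: 5, 15, 52, 203, 877, 4140, 21147, 115975
Sum = 5 + 15 + 52 + 203 + 877 + 4140 + 21147 + 115975 = 142414.

142414


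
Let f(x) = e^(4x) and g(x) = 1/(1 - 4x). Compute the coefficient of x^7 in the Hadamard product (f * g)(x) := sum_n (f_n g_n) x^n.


Expanding: f_k = 4^k/k! (from e^(4x)) and g_k = 4^k (from 1/(1 - 4x)). So the Hadamard coefficient (f * g)_k = 4^k 4^k / k! = (16)^k / k!.
For k = 7: 16^7/7! = 268435456/5040 = 16777216/315.

16777216/315


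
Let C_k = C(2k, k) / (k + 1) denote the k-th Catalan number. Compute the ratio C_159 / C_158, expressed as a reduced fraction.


Using C_k = (2k)! / (k! (k+1)!), the ratio C_{k+1}/C_k simplifies to
C_{k+1}/C_k = [(2k+2)! / ((k+1)! (k+2)!)] * [k! (k+1)! / (2k)!]
 = (2k+2)(2k+1) / ((k+1)(k+2)) = 2(2k+1) / (k+2).
For k = 158: 2(2*158 + 1) / (158 + 2) = 634/160 = 317/80.

317/80


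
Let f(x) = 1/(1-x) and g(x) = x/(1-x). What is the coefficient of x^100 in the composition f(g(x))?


First simplify the composition: f(g(x)) = 1/(1 - x/(1-x)) = (1-x)/((1-x) - x) = (1-x)/(1-2x).
Now extract the coefficient. Write (1-x)/(1-2x) = 1/(1-2x) - x/(1-2x).
The coefficient of x^n in 1/(1-2x) is 2^n, and in x/(1-2x) is 2^(n-1) (for n >= 1).
So the coefficient of x^100 is 2^100 - 2^99 = 1267650600228229401496703205376 - 633825300114114700748351602688 = 633825300114114700748351602688.

633825300114114700748351602688


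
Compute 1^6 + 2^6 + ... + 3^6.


This power sum has a closed form given by Faulhaber's formula
sum_{k=1}^{m} k^p = (1 / (p + 1)) * sum_{j=0}^{p} C(p + 1, j) B_j m^(p + 1 - j),
but for small m direct computation is fastest:
1 + 64 + 729 = 794.

794


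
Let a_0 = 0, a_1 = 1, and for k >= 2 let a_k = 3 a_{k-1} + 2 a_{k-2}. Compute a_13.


Iterating the recurrence forward:
a_0 = 0
a_1 = 1
a_2 = 3*1 + 2*0 = 3
a_3 = 3*3 + 2*1 = 11
a_4 = 3*11 + 2*3 = 39
a_5 = 3*39 + 2*11 = 139
a_6 = 3*139 + 2*39 = 495
a_7 = 3*495 + 2*139 = 1763
a_8 = 3*1763 + 2*495 = 6279
a_9 = 3*6279 + 2*1763 = 22363
a_10 = 3*22363 + 2*6279 = 79647
a_11 = 3*79647 + 2*22363 = 283667
a_12 = 3*283667 + 2*79647 = 1010295
a_13 = 3*1010295 + 2*283667 = 3598219
So a_13 = 3598219.

3598219


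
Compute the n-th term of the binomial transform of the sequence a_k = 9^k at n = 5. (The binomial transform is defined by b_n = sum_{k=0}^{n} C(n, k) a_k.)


With a_k = 9^k, b_n = sum_{k=0}^{n} C(n, k) 9^k = (1 + 9)^n by the binomial theorem.
For n = 5: (1 + 9)^5 = 10^5 = 100000.

100000


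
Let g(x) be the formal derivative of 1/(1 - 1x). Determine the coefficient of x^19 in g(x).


Differentiate termwise: d/dx sum_{k>=0} 1^k x^k = sum_{k>=1} k 1^k x^(k-1) = sum_{j>=0} (j+1) 1^(j+1) x^j.
Equivalently, d/dx [1/(1 - 1x)] = 1/(1 - 1x)^2.
For j = 19: 20 * 1^20 = 20 * 1 = 20.

20


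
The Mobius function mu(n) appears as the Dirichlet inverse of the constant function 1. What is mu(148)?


148 has a squared prime factor, so mu(148) = 0.
Factorization reveals a repeated prime.

0


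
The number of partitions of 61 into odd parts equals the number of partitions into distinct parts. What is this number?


Computing partitions of 61 into odd parts (1, 3, 5, ...):
Using the generating function prod_{k>=0} 1/(1-x^(2k+1)),
the count is 12076

12076


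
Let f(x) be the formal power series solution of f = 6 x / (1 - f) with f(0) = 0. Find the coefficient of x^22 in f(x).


Apply Lagrange inversion: f = 6 x * phi(f) with phi(t) = 1/(1 - t), so
[x^n] f = 6^n * (1/n) [t^(n-1)] phi(t)^n = 6^n * (1/n) [t^(n-1)] (1 - t)^(-n) = 6^n * (1/n) C(2n - 2, n - 1) = 6^n * C_{n-1}.
For n = 22: C_21 = C(42, 21) / 22 = 538257874440/22 = 24466267020.
With the 6^22 = 131621703842267136 factor, the coefficient is 131621703842267136 * 24466267020 = 3220291751832267711546654720.

3220291751832267711546654720


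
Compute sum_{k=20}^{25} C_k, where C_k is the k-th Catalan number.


C_20 through C_25: 6564120420, 24466267020, 91482563640, 343059613650, 1289904147324, 4861946401452
Sum = 6564120420 + 24466267020 + 91482563640 + 343059613650 + 1289904147324 + 4861946401452
= 6617423113506

6617423113506


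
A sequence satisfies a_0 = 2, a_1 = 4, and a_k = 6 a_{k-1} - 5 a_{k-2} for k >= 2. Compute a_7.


The characteristic equation is t^2 - 6 t + 5 = 0, with roots r_1 = 5 and r_2 = 1 (so c_1 = r_1 + r_2, c_2 = -r_1 r_2 as required).
One can use the closed form a_n = A r_1^n + B r_2^n, but direct iteration is more reliable:
a_0 = 2, a_1 = 4, a_2 = 14, a_3 = 64, a_4 = 314, a_5 = 1564, a_6 = 7814, a_7 = 39064.
So a_7 = 39064.

39064


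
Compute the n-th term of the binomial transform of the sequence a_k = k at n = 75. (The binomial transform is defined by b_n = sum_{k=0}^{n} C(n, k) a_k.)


With a_k = k, b_n = sum_{k=0}^{n} C(n, k) k. Using k * C(n, k) = n * C(n-1, k-1) gives b_n = n * sum_{k>=1} C(n-1, k-1) = n * 2^(n-1).
For n = 75: 75 * 2^74 = 75 * 18889465931478580854784 = 1416709944860893564108800.

1416709944860893564108800


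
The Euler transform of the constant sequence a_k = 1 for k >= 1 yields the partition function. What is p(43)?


The Euler transform converts the sequence a_k = 1 into the number of integer partitions.
Using the recurrence or dynamic programming:
p(43) = 63261

63261


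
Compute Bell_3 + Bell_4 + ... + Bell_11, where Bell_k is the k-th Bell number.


Recall Bell_k counts set partitions of a k-set (with Bell_0 = 1 by convention).
Bell_3 through Bell_11: 5, 15, 52, 203, 877, 4140, 21147, 115975, 678570
Sum = 5 + 15 + 52 + 203 + 877 + 4140 + 21147 + 115975 + 678570 = 820984.

820984


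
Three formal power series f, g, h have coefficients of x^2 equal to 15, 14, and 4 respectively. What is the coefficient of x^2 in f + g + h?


Series addition is componentwise:
15 + 14 + 4
= 33

33


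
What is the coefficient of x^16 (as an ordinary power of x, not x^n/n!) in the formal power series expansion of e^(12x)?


The exponential series is e^y = sum_{k>=0} y^k / k!. Substituting y = 12x gives
e^(12x) = sum_{k>=0} 12^k x^k / k!.
So the coefficient of x^n is a^n/n! with a = 12, n = 16:
12^16 / 16! = 184884258895036416/20922789888000 = 7739670528/875875

7739670528/875875


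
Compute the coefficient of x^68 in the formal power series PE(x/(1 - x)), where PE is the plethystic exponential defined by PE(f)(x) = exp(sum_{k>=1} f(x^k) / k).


For f(x) = x/(1 - x) we have
sum_{k>=1} f(x^k) / k = sum_{k>=1} (1/k) * x^k / (1 - x^k) = sum_{k, m >= 1} x^(k m) / k,
which after exponentiating simplifies to
PE(x/(1 - x)) = prod_{k>=1} 1 / (1 - x^k).
This is the generating function for the partition function p(n), so the coefficient of x^68 is p(68).
Computing p(68) by dynamic programming over parts 1, 2, ..., 68: p(68) = 3087735.

3087735


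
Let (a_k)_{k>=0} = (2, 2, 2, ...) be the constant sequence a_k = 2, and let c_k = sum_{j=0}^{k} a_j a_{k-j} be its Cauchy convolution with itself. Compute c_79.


Since a_j = 2 for all j >= 0, the convolution sum becomes
c_k = sum_{j=0}^{k} 2 * 2 = 4 * (k + 1).
Equivalently, the generating function of (a_k) is 2/(1 - x) and its square is 4/(1 - x)^2 = sum_{k>=0} 4(k + 1) x^k.
For k = 79: 4 * 80 = 320.

320


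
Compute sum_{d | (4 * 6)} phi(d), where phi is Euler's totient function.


First, 4 * 6 = 24. One classical identity is sum_{d | n} phi(d) = n (each k in [1, n] has a unique gcd with n, and among the k's with gcd(k, n) = n/d there are phi(d) of them). So the sum equals 24. We also verify directly:
Divisors of 24: 1, 2, 3, 4, 6, 8, 12, 24.
phi values: 1, 1, 2, 2, 2, 4, 4, 8.
Sum = 24.

24


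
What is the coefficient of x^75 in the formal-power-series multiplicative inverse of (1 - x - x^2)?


Let the inverse be f(x) = sum_{k>=0} a_k x^k. From f(x) * (1 - x - x^2) = 1 and matching coefficients:
 x^0: a_0 = 1.
 x^1: a_1 - a_0 = 0, so a_1 = 1.
 x^k (k >= 2): a_k - a_{k-1} - a_{k-2} = 0, i.e. a_k = a_{k-1} + a_{k-2}.
This is the Fibonacci-type recurrence shifted so that a_0 = a_1 = 1.
Iterating: a_0=1, a_1=1, a_2=2, a_3=3, a_4=5, a_5=8, a_6=13, a_7=21, a_8=34, a_9=55, ...
a_75 = 3416454622906707.

3416454622906707


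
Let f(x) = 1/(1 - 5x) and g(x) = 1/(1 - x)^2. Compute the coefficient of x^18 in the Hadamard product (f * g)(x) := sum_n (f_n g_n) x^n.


f has coefficients f_k = 5^k. For g = 1/(1 - x)^2 the coefficient is g_k = C(k + 1, 1) = k + 1. The Hadamard coefficient is (f * g)_k = 5^k * (k + 1).
For k = 18: 5^18 * 19 = 3814697265625 * 19 = 72479248046875.

72479248046875


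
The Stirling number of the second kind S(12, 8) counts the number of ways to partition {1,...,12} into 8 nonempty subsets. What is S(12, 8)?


Using the explicit formula S(n,k) = (1/k!) sum_{j=0}^{k} (-1)^(k-j) C(k,j) j^n:
S(12, 8) = 159027
Equivalently, S(n,k) is n! times the coefficient of x^n in the EGF (e^x - 1)^k / k!.

159027


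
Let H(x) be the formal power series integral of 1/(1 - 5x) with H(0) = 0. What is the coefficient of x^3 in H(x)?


1/(1 - 5x) = sum_{k>=0} 5^k x^k. Integrating termwise with H(0) = 0:
H(x) = sum_{k>=0} 5^k x^(k+1) / (k+1) = sum_{m>=1} 5^(m-1) x^m / m.
For m = 3: 5^2/3 = 25/3 = 25/3.

25/3


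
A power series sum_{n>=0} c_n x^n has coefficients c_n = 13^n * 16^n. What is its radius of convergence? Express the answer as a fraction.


By the root test (Cauchy-Hadamard), the radius is R = 1 / limsup_n |c_n|^(1/n).
Here |c_n|^(1/n) = (13^n * 16^n)^(1/n) = 13 * 16 = 208 for all n.
So R = 1/208 = 1/208.

1/208


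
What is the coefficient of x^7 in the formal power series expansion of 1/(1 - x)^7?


The negative binomial / multiset identity is
1/(1 - x)^r = sum_{k>=0} C(k + r - 1, r - 1) x^k.
Here r = 7 and k = 7, so the coefficient is
C(7 + 6, 6) = C(13, 6)
= 1716

1716


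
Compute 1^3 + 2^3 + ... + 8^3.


This power sum has a closed form given by Faulhaber's formula
sum_{k=1}^{m} k^p = (1 / (p + 1)) * sum_{j=0}^{p} C(p + 1, j) B_j m^(p + 1 - j),
but for small m direct computation is fastest:
1 + 8 + 27 + 64 + 125 + 216 + 343 + 512 = 1296.

1296


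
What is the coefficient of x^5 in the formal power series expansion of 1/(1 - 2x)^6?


The general identity 1/(1 - c x)^r = sum_{k>=0} c^k C(k + r - 1, r - 1) x^k follows by substituting y = c x into 1/(1 - y)^r = sum_{k>=0} C(k + r - 1, r - 1) y^k.
For c = 2, r = 6, k = 5:
2^5 * C(10, 5) = 32 * 252 = 8064.

8064


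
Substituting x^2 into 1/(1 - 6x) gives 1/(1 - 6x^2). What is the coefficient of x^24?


The coefficient of x^(2m) in 1/(1 - 6x^2) is 6^m.
With n = 24 = 2*12, the coefficient is 6^12 = 2176782336.

2176782336


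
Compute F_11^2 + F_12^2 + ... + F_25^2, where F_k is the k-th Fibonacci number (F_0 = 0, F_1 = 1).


There is a standard identity sum_{k=0}^{N} F_k^2 = F_N * F_{N+1} (proved inductively from the telescoping relation F_k^2 = F_k F_{k+1} - F_{k-1} F_k). Then
sum_{k=11}^{25} F_k^2 = F_25 F_26 - F_10 F_11.
Computing: F_25 = 75025, F_26 = 121393, F_10 = 55, F_11 = 89.
Sum = 75025 * 121393 - 55 * 89 = 9107504930.

9107504930


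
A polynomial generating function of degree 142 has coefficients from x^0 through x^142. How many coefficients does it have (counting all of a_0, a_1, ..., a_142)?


A polynomial of degree 142 takes the form a_0 + a_1 x + ... + a_142 x^142.
The number of coefficients is 142 + 1 = 143.

143


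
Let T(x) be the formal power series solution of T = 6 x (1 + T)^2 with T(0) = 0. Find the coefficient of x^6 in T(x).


Apply the Lagrange inversion formula: if T = 6 x * phi(T) with phi(t) = (1 + t)^2, then [x^n] T = 6^n * (1/n) [t^(n-1)] phi(t)^n = 6^n * (1/n) [t^(n-1)] (1 + t)^(2n) = 6^n * (1/n) C(2n, n-1).
Using the identity C(2n, n-1) = C(2n, n) * n / (n+1), the unscaled factor equals C(2n, n) / (n+1) = C_n, the n-th Catalan number.
For n = 6: C_6 = C(12, 6) / 7 = 924/7 = 132.
With the 6^6 = 46656 factor, the coefficient is 46656 * 132 = 6158592.

6158592


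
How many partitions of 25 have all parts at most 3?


Using the generating function (1-x)^(-1)(1-x^2)^(-1)(1-x^3)^(-1),
the coefficient of x^25 counts these restricted partitions.
Result = 65

65


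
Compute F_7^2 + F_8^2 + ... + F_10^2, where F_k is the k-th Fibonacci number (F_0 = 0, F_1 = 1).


There is a standard identity sum_{k=0}^{N} F_k^2 = F_N * F_{N+1} (proved inductively from the telescoping relation F_k^2 = F_k F_{k+1} - F_{k-1} F_k). Then
sum_{k=7}^{10} F_k^2 = F_10 F_11 - F_6 F_7.
Computing: F_10 = 55, F_11 = 89, F_6 = 8, F_7 = 13.
Sum = 55 * 89 - 8 * 13 = 4791.

4791


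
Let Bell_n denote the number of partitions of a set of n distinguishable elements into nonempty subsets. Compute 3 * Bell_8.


Bell_8 can be computed from the Bell triangle or from Dobinski's identity Bell_n = (1/e) * sum_{k>=0} k^n / k!.
Computing Bell_8 = 4140.
Then 3 * 4140 = 12420.

12420


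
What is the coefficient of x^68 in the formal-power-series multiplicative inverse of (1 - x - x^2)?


Let the inverse be f(x) = sum_{k>=0} a_k x^k. From f(x) * (1 - x - x^2) = 1 and matching coefficients:
 x^0: a_0 = 1.
 x^1: a_1 - a_0 = 0, so a_1 = 1.
 x^k (k >= 2): a_k - a_{k-1} - a_{k-2} = 0, i.e. a_k = a_{k-1} + a_{k-2}.
This is the Fibonacci-type recurrence shifted so that a_0 = a_1 = 1.
Iterating: a_0=1, a_1=1, a_2=2, a_3=3, a_4=5, a_5=8, a_6=13, a_7=21, a_8=34, a_9=55, ...
a_68 = 117669030460994.

117669030460994


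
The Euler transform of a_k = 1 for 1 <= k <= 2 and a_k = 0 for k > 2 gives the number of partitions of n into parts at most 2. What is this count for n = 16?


Partitions of 16 into parts at most 2:
Using generating function (1-x)^(-1)(1-x^2)^(-1),
the coefficient of x^16 = 9

9


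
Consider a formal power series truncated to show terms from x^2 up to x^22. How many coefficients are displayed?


From x^2 to x^22 inclusive, the count is 22 - 2 + 1 = 21.

21


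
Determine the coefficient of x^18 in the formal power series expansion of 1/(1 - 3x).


The geometric series identity gives 1/(1 - c x) = sum_{k>=0} c^k x^k, so the coefficient of x^k is c^k.
Here c = 3 and k = 18.
Computing: 3^18 = 387420489

387420489


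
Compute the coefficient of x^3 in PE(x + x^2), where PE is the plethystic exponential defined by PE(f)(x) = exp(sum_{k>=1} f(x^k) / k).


With f(x) = x + x^2, the exponent is sum_{k>=1} (x^k + x^(2k)) / k = -ln(1 - x) - ln(1 - x^2). Exponentiating:
PE(x + x^2) = 1 / ((1 - x)(1 - x^2)).
This is the generating function for partitions of n into parts of size 1 or 2. The number of 2's can be any j in 0..1, and the rest are 1's, so
[x^3] = floor(3/2) + 1 = 2.

2


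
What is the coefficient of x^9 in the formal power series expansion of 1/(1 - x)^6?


The expansion 1/(1 - x)^r = sum_{k>=0} C(k + r - 1, r - 1) x^k follows from the multiset / negative-binomial theorem (or from repeated differentiation of the geometric series).
For r = 6 and k = 9:
C(14, 5) = 87178291200 / (120 * 362880) = 2002.

2002


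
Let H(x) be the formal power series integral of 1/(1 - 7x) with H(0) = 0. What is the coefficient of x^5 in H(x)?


1/(1 - 7x) = sum_{k>=0} 7^k x^k. Integrating termwise with H(0) = 0:
H(x) = sum_{k>=0} 7^k x^(k+1) / (k+1) = sum_{m>=1} 7^(m-1) x^m / m.
For m = 5: 7^4/5 = 2401/5 = 2401/5.

2401/5


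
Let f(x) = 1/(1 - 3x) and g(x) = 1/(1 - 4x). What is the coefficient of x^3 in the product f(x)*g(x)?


The coefficient of x^n in f*g is the Cauchy product: sum_{k=0}^{n} a^k * b^(n-k).
With a=3, b=4, n=3:
sum_{k=0}^{3} 3^k * 4^(3-k)
= 175

175


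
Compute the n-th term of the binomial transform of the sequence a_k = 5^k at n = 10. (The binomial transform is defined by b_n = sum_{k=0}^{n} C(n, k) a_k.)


With a_k = 5^k, b_n = sum_{k=0}^{n} C(n, k) 5^k = (1 + 5)^n by the binomial theorem.
For n = 10: (1 + 5)^10 = 6^10 = 60466176.

60466176


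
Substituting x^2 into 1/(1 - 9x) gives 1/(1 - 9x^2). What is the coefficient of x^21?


Since 1/(1 - 9x^2) only has even powers of x,
the coefficient of x^21 (odd) is 0.

0


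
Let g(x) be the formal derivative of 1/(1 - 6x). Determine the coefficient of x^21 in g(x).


Differentiate termwise: d/dx sum_{k>=0} 6^k x^k = sum_{k>=1} k 6^k x^(k-1) = sum_{j>=0} (j+1) 6^(j+1) x^j.
Equivalently, d/dx [1/(1 - 6x)] = 6/(1 - 6x)^2.
For j = 21: 22 * 6^22 = 22 * 131621703842267136 = 2895677484529876992.

2895677484529876992


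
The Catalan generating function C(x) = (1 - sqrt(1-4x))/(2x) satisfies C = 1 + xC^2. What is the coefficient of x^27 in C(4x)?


Substituting x -> 4x scales the n-th coefficient by 4^n, so [x^27] C(4x) = 4^27 * C_27.
C_27 = C(2*27, 27)/(28) = 1946939425648112/28 = 69533550916004.
So 4^27 * 69533550916004 = 18014398509481984 * 69533550916004 = 1252605095980252100842735271936.

1252605095980252100842735271936


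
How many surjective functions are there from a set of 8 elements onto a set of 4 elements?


By inclusion-exclusion on which target elements are missed, the number of surjections from an n-set onto a k-set is
surj(n, k) = sum_{j=0}^{k} (-1)^j C(k, j) (k - j)^n.
Equivalently surj(n, k) = k! * S(n, k), where S(n, k) is the Stirling number of the second kind.
For n = 8, k = 4:
S(8, 4) = 1701, so
surj = 4! * 1701 = 24 * 1701 = 40824.

40824


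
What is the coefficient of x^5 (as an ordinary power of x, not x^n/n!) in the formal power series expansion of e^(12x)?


The exponential series is e^y = sum_{k>=0} y^k / k!. Substituting y = 12x gives
e^(12x) = sum_{k>=0} 12^k x^k / k!.
So the coefficient of x^n is a^n/n! with a = 12, n = 5:
12^5 / 5! = 248832/120 = 10368/5

10368/5


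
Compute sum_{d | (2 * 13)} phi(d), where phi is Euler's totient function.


First, 2 * 13 = 26. One classical identity is sum_{d | n} phi(d) = n (each k in [1, n] has a unique gcd with n, and among the k's with gcd(k, n) = n/d there are phi(d) of them). So the sum equals 26. We also verify directly:
Divisors of 26: 1, 2, 13, 26.
phi values: 1, 1, 12, 12.
Sum = 26.

26


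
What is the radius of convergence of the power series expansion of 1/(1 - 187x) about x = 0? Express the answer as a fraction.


Expanding 1/(1 - 187x) = sum_{k>=0} 187^k x^k, the series converges when |187x| < 1, i.e., |x| < 1/187.
So the radius of convergence is 1/187 = 1/187.

1/187


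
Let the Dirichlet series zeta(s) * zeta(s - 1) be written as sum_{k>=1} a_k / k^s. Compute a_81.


Convolution gives a_k = sum_{d | k} d * 1 = sum_{d | k} d = sigma(k), the sum of positive divisors of k.
For k = 81, the divisors are 1, 3, 9, 27, 81, so
sigma(81) = 1 + 3 + 9 + 27 + 81 = 121.

121


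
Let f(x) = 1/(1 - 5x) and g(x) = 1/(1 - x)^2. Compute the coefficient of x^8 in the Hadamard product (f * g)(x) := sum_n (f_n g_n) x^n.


f has coefficients f_k = 5^k. For g = 1/(1 - x)^2 the coefficient is g_k = C(k + 1, 1) = k + 1. The Hadamard coefficient is (f * g)_k = 5^k * (k + 1).
For k = 8: 5^8 * 9 = 390625 * 9 = 3515625.

3515625


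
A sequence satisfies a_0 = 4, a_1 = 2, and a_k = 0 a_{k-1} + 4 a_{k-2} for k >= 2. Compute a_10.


The characteristic equation is t^2 - 0 t - 4 = 0, with roots r_1 = 2 and r_2 = -2 (so c_1 = r_1 + r_2, c_2 = -r_1 r_2 as required).
One can use the closed form a_n = A r_1^n + B r_2^n, but direct iteration is more reliable:
a_0 = 4, a_1 = 2, a_2 = 16, a_3 = 8, a_4 = 64, a_5 = 32, a_6 = 256, a_7 = 128, a_8 = 1024, a_9 = 512, a_10 = 4096.
So a_10 = 4096.

4096


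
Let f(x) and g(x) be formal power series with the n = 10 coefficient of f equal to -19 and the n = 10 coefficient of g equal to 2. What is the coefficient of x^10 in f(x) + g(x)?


Addition of formal power series is termwise.
The coefficient of x^10 in f + g = -19 + 2
= -17

-17


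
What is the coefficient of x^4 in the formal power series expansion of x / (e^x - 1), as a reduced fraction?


The exponential generating function for Bernoulli numbers is
x / (e^x - 1) = sum_{k>=0} B_k x^k / k!.
So the coefficient of x^4 in x / (e^x - 1) is B_4 / 4!.
Computing: B_4 = -1/30, 4! = 24, giving
-1/30 / 24 = -1/720.

-1/720


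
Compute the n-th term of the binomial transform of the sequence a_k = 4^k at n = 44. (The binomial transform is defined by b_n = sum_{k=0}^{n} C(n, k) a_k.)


With a_k = 4^k, b_n = sum_{k=0}^{n} C(n, k) 4^k = (1 + 4)^n by the binomial theorem.
For n = 44: (1 + 4)^44 = 5^44 = 5684341886080801486968994140625.

5684341886080801486968994140625


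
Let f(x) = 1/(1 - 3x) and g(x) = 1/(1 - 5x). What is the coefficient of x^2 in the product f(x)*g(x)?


The coefficient of x^n in f*g is the Cauchy product: sum_{k=0}^{n} a^k * b^(n-k).
With a=3, b=5, n=2:
sum_{k=0}^{2} 3^k * 5^(2-k)
= 49

49


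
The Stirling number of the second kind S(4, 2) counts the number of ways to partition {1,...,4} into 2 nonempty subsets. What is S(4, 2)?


Using the explicit formula S(n,k) = (1/k!) sum_{j=0}^{k} (-1)^(k-j) C(k,j) j^n:
S(4, 2) = 7
Equivalently, S(n,k) is n! times the coefficient of x^n in the EGF (e^x - 1)^k / k!.

7


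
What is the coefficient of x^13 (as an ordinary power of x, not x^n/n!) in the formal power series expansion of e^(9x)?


The exponential series is e^y = sum_{k>=0} y^k / k!. Substituting y = 9x gives
e^(9x) = sum_{k>=0} 9^k x^k / k!.
So the coefficient of x^n is a^n/n! with a = 9, n = 13:
9^13 / 13! = 2541865828329/6227020800 = 10460353203/25625600

10460353203/25625600


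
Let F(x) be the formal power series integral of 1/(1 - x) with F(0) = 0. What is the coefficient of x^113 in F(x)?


1/(1 - x) = sum_{k>=0} x^k. Integrating termwise and using F(0) = 0 gives
F(x) = sum_{k>=0} x^(k+1) / (k+1) = sum_{m>=1} x^m / m = -ln(1 - x).
So the coefficient of x^113 is 1/113 = 1/113.

1/113


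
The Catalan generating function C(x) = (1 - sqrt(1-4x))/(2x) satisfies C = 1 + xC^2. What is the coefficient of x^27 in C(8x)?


Substituting x -> 8x scales the n-th coefficient by 8^n, so [x^27] C(8x) = 8^27 * C_27.
C_27 = C(2*27, 27)/(28) = 1946939425648112/28 = 69533550916004.
So 8^27 * 69533550916004 = 2417851639229258349412352 * 69533550916004 = 168121810063691369842338813504712081408.

168121810063691369842338813504712081408


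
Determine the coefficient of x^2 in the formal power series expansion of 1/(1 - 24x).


The geometric series identity gives 1/(1 - c x) = sum_{k>=0} c^k x^k, so the coefficient of x^k is c^k.
Here c = 24 and k = 2.
Computing: 24^2 = 576

576


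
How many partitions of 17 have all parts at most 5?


Using the generating function (1-x)^(-1)(1-x^2)^(-1)...(1-x^5)^(-1),
the coefficient of x^17 counts these restricted partitions.
Result = 119

119


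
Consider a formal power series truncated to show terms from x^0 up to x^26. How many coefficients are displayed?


From x^0 to x^26 inclusive, the count is 26 - 0 + 1 = 27.

27


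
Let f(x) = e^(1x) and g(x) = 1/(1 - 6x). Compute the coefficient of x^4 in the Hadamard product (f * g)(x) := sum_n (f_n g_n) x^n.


Expanding: f_k = 1^k/k! (from e^(1x)) and g_k = 6^k (from 1/(1 - 6x)). So the Hadamard coefficient (f * g)_k = 1^k 6^k / k! = (6)^k / k!.
For k = 4: 6^4/4! = 1296/24 = 54.

54


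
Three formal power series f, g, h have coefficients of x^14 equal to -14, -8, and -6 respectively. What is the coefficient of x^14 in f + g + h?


Series addition is componentwise:
-14 + -8 + -6
= -28

-28


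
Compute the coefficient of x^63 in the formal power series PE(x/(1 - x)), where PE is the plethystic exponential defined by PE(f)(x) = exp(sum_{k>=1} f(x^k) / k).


For f(x) = x/(1 - x) we have
sum_{k>=1} f(x^k) / k = sum_{k>=1} (1/k) * x^k / (1 - x^k) = sum_{k, m >= 1} x^(k m) / k,
which after exponentiating simplifies to
PE(x/(1 - x)) = prod_{k>=1} 1 / (1 - x^k).
This is the generating function for the partition function p(n), so the coefficient of x^63 is p(63).
Computing p(63) by dynamic programming over parts 1, 2, ..., 63: p(63) = 1505499.

1505499


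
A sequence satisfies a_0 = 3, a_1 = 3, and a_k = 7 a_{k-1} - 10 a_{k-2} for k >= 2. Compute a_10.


The characteristic equation is t^2 - 7 t + 10 = 0, with roots r_1 = 5 and r_2 = 2 (so c_1 = r_1 + r_2, c_2 = -r_1 r_2 as required).
One can use the closed form a_n = A r_1^n + B r_2^n, but direct iteration is more reliable:
a_0 = 3, a_1 = 3, a_2 = -9, a_3 = -93, a_4 = -561, a_5 = -2997, a_6 = -15369, a_7 = -77613, a_8 = -389601, a_9 = -1951077, a_10 = -9761529.
So a_10 = -9761529.

-9761529


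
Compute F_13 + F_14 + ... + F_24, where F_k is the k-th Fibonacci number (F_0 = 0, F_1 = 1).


Use the identity sum_{k=0}^{N} F_k = F_{N+2} - 1 (which follows from F_{k+2} - F_{k+1} = F_k). Then
sum_{k=13}^{24} F_k = (F_{26} - 1) - (F_{14} - 1) = F_{26} - F_{14}.
Computing: F_{26} = 121393, F_{14} = 377, so
Sum = 121393 - 377 = 121016.

121016


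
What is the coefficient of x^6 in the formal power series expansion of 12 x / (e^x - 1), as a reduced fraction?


The exponential generating function for Bernoulli numbers is
x / (e^x - 1) = sum_{k>=0} B_k x^k / k!.
So the coefficient of x^6 in 12 x / (e^x - 1) is 12 B_6 / 6!.
Computing: B_6 = 1/42, 6! = 720, giving
12 * 1/42 / 720 = 1/2520.

1/2520


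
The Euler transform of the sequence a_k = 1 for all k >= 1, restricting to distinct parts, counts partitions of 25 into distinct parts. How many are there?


Partitions of 25 into distinct parts can be computed via generating function.
Product (1+x)(1+x^2)(1+x^3)...
The coefficient of x^25 = 142

142


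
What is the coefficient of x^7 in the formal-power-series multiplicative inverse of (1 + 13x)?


The inverse is 1/(1 + 13x). Apply the geometric identity 1/(1 - y) = sum_{k>=0} y^k with y = -13x:
1/(1 + 13x) = sum_{k>=0} (-13)^k x^k.
So the coefficient of x^7 is (-13)^7 = -62748517.

-62748517


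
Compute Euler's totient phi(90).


phi(n) counts integers in [1, n] coprime to n. Using the multiplicative formula phi(n) = n * prod_{p | n} (1 - 1/p):
90 = 2 * 3^2 * 5, so
phi(90) = 90 * (1 - 1/2) * (1 - 1/3) * (1 - 1/5) = 24.

24


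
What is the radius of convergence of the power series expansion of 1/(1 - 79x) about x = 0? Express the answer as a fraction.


Expanding 1/(1 - 79x) = sum_{k>=0} 79^k x^k, the series converges when |79x| < 1, i.e., |x| < 1/79.
So the radius of convergence is 1/79 = 1/79.

1/79


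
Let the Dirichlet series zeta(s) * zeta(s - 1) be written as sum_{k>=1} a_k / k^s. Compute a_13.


Convolution gives a_k = sum_{d | k} d * 1 = sum_{d | k} d = sigma(k), the sum of positive divisors of k.
For k = 13, the divisors are 1, 13, so
sigma(13) = 1 + 13 = 14.

14


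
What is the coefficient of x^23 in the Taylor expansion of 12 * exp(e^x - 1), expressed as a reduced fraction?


exp(e^x - 1) = sum_{k>=0} Bell_k x^k / k!, where Bell_k is the k-th Bell number.
So the coefficient of x^23 is 12 * Bell_23 / 23!.
Computing: Bell_23 = 44152005855084346 and 23! = 25852016738884976640000, giving
12 * 44152005855084346/25852016738884976640000 = 22076002927542173/1077167364120207360000.

22076002927542173/1077167364120207360000


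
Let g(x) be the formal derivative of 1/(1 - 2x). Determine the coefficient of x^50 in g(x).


Differentiate termwise: d/dx sum_{k>=0} 2^k x^k = sum_{k>=1} k 2^k x^(k-1) = sum_{j>=0} (j+1) 2^(j+1) x^j.
Equivalently, d/dx [1/(1 - 2x)] = 2/(1 - 2x)^2.
For j = 50: 51 * 2^51 = 51 * 2251799813685248 = 114841790497947648.

114841790497947648


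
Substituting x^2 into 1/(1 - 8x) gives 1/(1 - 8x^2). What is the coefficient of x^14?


The coefficient of x^(2m) in 1/(1 - 8x^2) is 8^m.
With n = 14 = 2*7, the coefficient is 8^7 = 2097152.

2097152


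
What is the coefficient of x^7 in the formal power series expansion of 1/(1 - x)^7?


The expansion 1/(1 - x)^r = sum_{k>=0} C(k + r - 1, r - 1) x^k follows from the multiset / negative-binomial theorem (or from repeated differentiation of the geometric series).
For r = 7 and k = 7:
C(13, 6) = 6227020800 / (720 * 5040) = 1716.

1716


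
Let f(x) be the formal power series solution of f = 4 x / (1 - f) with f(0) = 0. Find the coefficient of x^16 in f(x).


Apply Lagrange inversion: f = 4 x * phi(f) with phi(t) = 1/(1 - t), so
[x^n] f = 4^n * (1/n) [t^(n-1)] phi(t)^n = 4^n * (1/n) [t^(n-1)] (1 - t)^(-n) = 4^n * (1/n) C(2n - 2, n - 1) = 4^n * C_{n-1}.
For n = 16: C_15 = C(30, 15) / 16 = 155117520/16 = 9694845.
With the 4^16 = 4294967296 factor, the coefficient is 4294967296 * 9694845 = 41639042214789120.

41639042214789120


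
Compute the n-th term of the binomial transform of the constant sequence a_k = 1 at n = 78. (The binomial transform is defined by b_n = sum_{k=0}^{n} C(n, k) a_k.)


With a_k = 1 for all k, b_n = sum_{k=0}^{n} C(n, k) = 2^n by the binomial theorem.
For n = 78: 2^78 = 302231454903657293676544.

302231454903657293676544


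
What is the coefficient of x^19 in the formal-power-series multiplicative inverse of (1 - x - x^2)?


Let the inverse be f(x) = sum_{k>=0} a_k x^k. From f(x) * (1 - x - x^2) = 1 and matching coefficients:
 x^0: a_0 = 1.
 x^1: a_1 - a_0 = 0, so a_1 = 1.
 x^k (k >= 2): a_k - a_{k-1} - a_{k-2} = 0, i.e. a_k = a_{k-1} + a_{k-2}.
This is the Fibonacci-type recurrence shifted so that a_0 = a_1 = 1.
Iterating: a_0=1, a_1=1, a_2=2, a_3=3, a_4=5, a_5=8, a_6=13, a_7=21, a_8=34, a_9=55, ...
a_19 = 6765.

6765


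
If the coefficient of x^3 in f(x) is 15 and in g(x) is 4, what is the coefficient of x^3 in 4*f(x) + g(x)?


Scalar multiplication scales coefficients: 4 * 15 = 60.
Then add the g coefficient: 60 + 4
= 64

64


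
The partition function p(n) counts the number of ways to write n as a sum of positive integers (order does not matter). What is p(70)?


Using the generating function prod_{k>=1} 1/(1-x^k), we compute p(70).
By dynamic programming over parts 1 through 70:
p(70) = 4087968

4087968


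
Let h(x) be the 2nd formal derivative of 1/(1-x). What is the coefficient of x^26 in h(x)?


Differentiating 2 times: d^2/dx^2 [1/(1-x)] = 2!/(1-x)^3.
The expansion 1/(1-x)^3 = sum_{k>=0} C(k+2, 2) x^k, so the coefficient of x^n in 2!/(1-x)^3 is 2! * C(n+2, 2).
For n = 26: 2 * C(28, 2) = 2 * 378 = 756

756


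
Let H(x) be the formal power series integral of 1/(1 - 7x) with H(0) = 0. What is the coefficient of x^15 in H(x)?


1/(1 - 7x) = sum_{k>=0} 7^k x^k. Integrating termwise with H(0) = 0:
H(x) = sum_{k>=0} 7^k x^(k+1) / (k+1) = sum_{m>=1} 7^(m-1) x^m / m.
For m = 15: 7^14/15 = 678223072849/15 = 678223072849/15.

678223072849/15


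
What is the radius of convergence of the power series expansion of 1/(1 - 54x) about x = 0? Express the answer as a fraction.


Expanding 1/(1 - 54x) = sum_{k>=0} 54^k x^k, the series converges when |54x| < 1, i.e., |x| < 1/54.
So the radius of convergence is 1/54 = 1/54.

1/54


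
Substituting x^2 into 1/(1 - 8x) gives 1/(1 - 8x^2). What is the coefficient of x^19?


Since 1/(1 - 8x^2) only has even powers of x,
the coefficient of x^19 (odd) is 0.

0


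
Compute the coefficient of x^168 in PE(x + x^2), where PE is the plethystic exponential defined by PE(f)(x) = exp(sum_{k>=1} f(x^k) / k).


With f(x) = x + x^2, the exponent is sum_{k>=1} (x^k + x^(2k)) / k = -ln(1 - x) - ln(1 - x^2). Exponentiating:
PE(x + x^2) = 1 / ((1 - x)(1 - x^2)).
This is the generating function for partitions of n into parts of size 1 or 2. The number of 2's can be any j in 0..84, and the rest are 1's, so
[x^168] = floor(168/2) + 1 = 85.

85


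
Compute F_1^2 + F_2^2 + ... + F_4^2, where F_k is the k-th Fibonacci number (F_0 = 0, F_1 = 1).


There is a standard identity sum_{k=0}^{N} F_k^2 = F_N * F_{N+1} (proved inductively from the telescoping relation F_k^2 = F_k F_{k+1} - F_{k-1} F_k). Then
sum_{k=1}^{4} F_k^2 = F_4 F_5 - F_0 F_1.
Computing: F_4 = 3, F_5 = 5, F_0 = 0, F_1 = 1.
Sum = 3 * 5 - 0 * 1 = 15.

15


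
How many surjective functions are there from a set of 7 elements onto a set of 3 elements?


By inclusion-exclusion on which target elements are missed, the number of surjections from an n-set onto a k-set is
surj(n, k) = sum_{j=0}^{k} (-1)^j C(k, j) (k - j)^n.
Equivalently surj(n, k) = k! * S(n, k), where S(n, k) is the Stirling number of the second kind.
For n = 7, k = 3:
S(7, 3) = 301, so
surj = 3! * 301 = 6 * 301 = 1806.

1806


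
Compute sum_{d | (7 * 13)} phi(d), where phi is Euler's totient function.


First, 7 * 13 = 91. One classical identity is sum_{d | n} phi(d) = n (each k in [1, n] has a unique gcd with n, and among the k's with gcd(k, n) = n/d there are phi(d) of them). So the sum equals 91. We also verify directly:
Divisors of 91: 1, 7, 13, 91.
phi values: 1, 6, 12, 72.
Sum = 91.

91


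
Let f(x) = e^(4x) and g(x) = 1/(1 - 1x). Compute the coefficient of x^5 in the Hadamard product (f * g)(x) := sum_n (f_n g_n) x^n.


Expanding: f_k = 4^k/k! (from e^(4x)) and g_k = 1^k (from 1/(1 - 1x)). So the Hadamard coefficient (f * g)_k = 4^k 1^k / k! = (4)^k / k!.
For k = 5: 4^5/5! = 1024/120 = 128/15.

128/15


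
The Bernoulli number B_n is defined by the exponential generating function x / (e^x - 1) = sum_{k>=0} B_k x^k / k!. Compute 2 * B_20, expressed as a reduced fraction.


Bernoulli numbers can also be computed recursively via B_0 = 1 and sum_{j=0}^{m} C(m+1, j) B_j = 0 for m >= 1. Odd-index Bernoulli numbers vanish for k >= 3.
Computing B_20 = -174611/330, so 2 * B_20 = 2 * -174611/330 = -174611/165.

-174611/165


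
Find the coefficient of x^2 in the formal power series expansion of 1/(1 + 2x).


Write 1/(1 + c x) = 1/(1 - (-c) x) and apply the geometric-series identity
1/(1 - y) = sum_{k>=0} y^k to get 1/(1 + c x) = sum_{k>=0} (-c)^k x^k.
So the coefficient of x^k is (-c)^k = (-1)^k * c^k.
Here c = 2 and k = 2:
(-2)^2 = 1 * 4 = 4

4


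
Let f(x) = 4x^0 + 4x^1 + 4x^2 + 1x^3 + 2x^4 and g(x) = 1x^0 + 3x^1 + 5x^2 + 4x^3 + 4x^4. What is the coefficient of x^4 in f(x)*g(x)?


Cauchy product at x^4:
4*4 + 4*4 + 4*5 + 1*3 + 2*1
= 57

57


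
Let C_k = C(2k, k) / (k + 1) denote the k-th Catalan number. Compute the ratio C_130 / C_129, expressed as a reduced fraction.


Using C_k = (2k)! / (k! (k+1)!), the ratio C_{k+1}/C_k simplifies to
C_{k+1}/C_k = [(2k+2)! / ((k+1)! (k+2)!)] * [k! (k+1)! / (2k)!]
 = (2k+2)(2k+1) / ((k+1)(k+2)) = 2(2k+1) / (k+2).
For k = 129: 2(2*129 + 1) / (129 + 2) = 518/131 = 518/131.

518/131


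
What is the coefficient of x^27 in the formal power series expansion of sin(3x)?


The Maclaurin series is sin(t) = sum_{k>=0} (-1)^k t^(2k+1) / (2k+1)!, so substituting t = 3x, only odd powers of x are nonzero, with coefficient of x^(2k+1) equal to (-1)^k 3^(2k+1) / (2k+1)!.
Write 27 = 2*13 + 1, giving the coefficient (-1)^13 * 3^27 / 27! = -7625597484987/10888869450418352160768000000 = -4782969/6829776306569216000000.

-4782969/6829776306569216000000
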